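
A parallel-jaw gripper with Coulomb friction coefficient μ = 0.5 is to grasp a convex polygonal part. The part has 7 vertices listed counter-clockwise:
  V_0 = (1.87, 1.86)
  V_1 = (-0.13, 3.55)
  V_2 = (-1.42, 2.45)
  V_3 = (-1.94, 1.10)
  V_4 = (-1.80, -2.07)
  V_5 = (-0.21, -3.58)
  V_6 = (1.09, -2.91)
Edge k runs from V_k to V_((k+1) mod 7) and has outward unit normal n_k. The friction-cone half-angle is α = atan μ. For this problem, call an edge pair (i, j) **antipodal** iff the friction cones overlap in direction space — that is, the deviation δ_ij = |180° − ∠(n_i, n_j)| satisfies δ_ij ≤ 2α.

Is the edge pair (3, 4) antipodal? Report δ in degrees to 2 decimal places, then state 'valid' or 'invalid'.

α = atan 0.5 = 26.57°;  2α = 53.13°
edge 3: e_3 = (+0.14, -3.17);  n_3 = (-0.9990, -0.0441)
edge 4: e_4 = (+1.59, -1.51);  n_4 = (-0.6886, -0.7251)
∠(n_3, n_4) = 43.95°
δ = |180° − 43.95°| = 136.05°
136.05° > 2α = 53.13°  →  invalid

δ = 136.05°, invalid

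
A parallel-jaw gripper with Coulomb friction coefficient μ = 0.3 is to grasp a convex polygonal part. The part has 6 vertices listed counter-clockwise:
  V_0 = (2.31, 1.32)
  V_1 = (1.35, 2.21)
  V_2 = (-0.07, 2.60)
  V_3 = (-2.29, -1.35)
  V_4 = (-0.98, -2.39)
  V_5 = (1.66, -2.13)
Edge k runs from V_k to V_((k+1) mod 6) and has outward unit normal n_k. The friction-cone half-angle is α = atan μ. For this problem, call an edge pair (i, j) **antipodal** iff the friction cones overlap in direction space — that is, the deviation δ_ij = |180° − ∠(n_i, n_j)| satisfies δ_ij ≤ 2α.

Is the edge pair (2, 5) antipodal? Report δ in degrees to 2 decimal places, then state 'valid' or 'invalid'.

α = atan 0.3 = 16.70°;  2α = 33.40°
edge 2: e_2 = (-2.22, -3.95);  n_2 = (-0.8718, +0.4899)
edge 5: e_5 = (+0.65, +3.45);  n_5 = (+0.9827, -0.1851)
∠(n_2, n_5) = 161.33°
δ = |180° − 161.33°| = 18.67°
18.67° ≤ 2α = 33.40°  →  valid

δ = 18.67°, valid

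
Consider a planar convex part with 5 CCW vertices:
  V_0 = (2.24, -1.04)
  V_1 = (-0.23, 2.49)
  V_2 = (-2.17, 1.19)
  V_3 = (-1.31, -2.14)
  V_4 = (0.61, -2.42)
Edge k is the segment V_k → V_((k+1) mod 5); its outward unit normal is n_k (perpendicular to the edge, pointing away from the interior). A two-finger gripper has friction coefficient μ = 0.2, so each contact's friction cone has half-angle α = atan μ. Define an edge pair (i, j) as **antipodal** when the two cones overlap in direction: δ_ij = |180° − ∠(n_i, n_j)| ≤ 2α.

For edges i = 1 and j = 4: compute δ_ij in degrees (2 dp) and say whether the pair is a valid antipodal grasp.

α = atan 0.2 = 11.31°;  2α = 22.62°
edge 1: e_1 = (-1.94, -1.30);  n_1 = (-0.5567, +0.8307)
edge 4: e_4 = (+1.63, +1.38);  n_4 = (+0.6462, -0.7632)
∠(n_1, n_4) = 173.57°
δ = |180° − 173.57°| = 6.43°
6.43° ≤ 2α = 22.62°  →  valid

δ = 6.43°, valid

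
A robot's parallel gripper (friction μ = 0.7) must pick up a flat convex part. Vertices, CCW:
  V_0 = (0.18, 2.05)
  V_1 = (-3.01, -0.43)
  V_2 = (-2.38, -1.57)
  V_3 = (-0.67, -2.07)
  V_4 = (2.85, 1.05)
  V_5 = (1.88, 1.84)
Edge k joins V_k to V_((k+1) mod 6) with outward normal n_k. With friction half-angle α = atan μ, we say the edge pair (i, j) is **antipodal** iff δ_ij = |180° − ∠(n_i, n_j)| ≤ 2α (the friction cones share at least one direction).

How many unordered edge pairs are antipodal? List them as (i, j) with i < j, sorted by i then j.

count = 7; pairs: (0,2), (0,3), (1,4), (1,5), (2,4), (2,5), (3,5)

α = atan 0.7 = 34.99°;  2α = 69.98°
n_0 = (-0.6138, +0.7895)
n_1 = (-0.8752, -0.4837)
n_2 = (-0.2806, -0.9598)
n_3 = (+0.6633, -0.7483)
n_4 = (+0.6315, +0.7754)
n_5 = (+0.1226, +0.9925)
  (0,1): δ = 98.94°  ·
  (0,2): δ = 54.16°  ✓
  (0,3): δ = 3.69°  ✓
  (0,4): δ = 102.98°  ·
  (0,5): δ = 135.10°  ·
  (1,2): δ = 135.23°  ·
  (1,3): δ = 77.37°  ·
  (1,4): δ = 21.91°  ✓
  (1,5): δ = 54.03°  ✓
  (2,3): δ = 122.15°  ·
  (2,4): δ = 22.86°  ✓
  (2,5): δ = 9.26°  ✓
  (3,4): δ = 80.71°  ·
  (3,5): δ = 48.59°  ✓
  (4,5): δ = 147.88°  ·
antipodal pairs: 7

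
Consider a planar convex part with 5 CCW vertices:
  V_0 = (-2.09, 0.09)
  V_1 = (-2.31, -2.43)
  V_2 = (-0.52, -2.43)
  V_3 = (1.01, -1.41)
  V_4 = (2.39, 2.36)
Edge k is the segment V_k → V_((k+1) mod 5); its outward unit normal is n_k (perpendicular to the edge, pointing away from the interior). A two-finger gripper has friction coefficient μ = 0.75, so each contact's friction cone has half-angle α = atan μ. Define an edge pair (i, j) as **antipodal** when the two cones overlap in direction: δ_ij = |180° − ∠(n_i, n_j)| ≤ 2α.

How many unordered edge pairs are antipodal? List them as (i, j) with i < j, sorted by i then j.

α = atan 0.75 = 36.87°;  2α = 73.74°
n_0 = (-0.9962, +0.0870)
n_1 = (+0.0000, -1.0000)
n_2 = (+0.5547, -0.8321)
n_3 = (+0.9391, -0.3437)
n_4 = (-0.4520, +0.8920)
  (0,1): δ = 85.01°  ·
  (0,2): δ = 51.32°  ✓
  (0,3): δ = 15.12°  ✓
  (0,4): δ = 121.86°  ·
  (1,2): δ = 146.31°  ·
  (1,3): δ = 110.11°  ·
  (1,4): δ = 26.87°  ✓
  (2,3): δ = 143.80°  ·
  (2,4): δ = 6.82°  ✓
  (3,4): δ = 43.02°  ✓
antipodal pairs: 5

count = 5; pairs: (0,2), (0,3), (1,4), (2,4), (3,4)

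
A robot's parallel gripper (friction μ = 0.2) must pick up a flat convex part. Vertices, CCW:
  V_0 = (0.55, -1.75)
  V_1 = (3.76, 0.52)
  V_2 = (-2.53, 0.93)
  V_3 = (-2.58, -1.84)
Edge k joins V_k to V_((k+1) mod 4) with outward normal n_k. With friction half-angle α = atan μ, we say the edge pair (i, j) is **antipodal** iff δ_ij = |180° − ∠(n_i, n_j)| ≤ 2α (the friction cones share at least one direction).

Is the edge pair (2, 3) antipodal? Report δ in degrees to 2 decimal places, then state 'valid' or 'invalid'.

α = atan 0.2 = 11.31°;  2α = 22.62°
edge 2: e_2 = (-0.05, -2.77);  n_2 = (-0.9998, +0.0180)
edge 3: e_3 = (+3.13, +0.09);  n_3 = (+0.0287, -0.9996)
∠(n_2, n_3) = 92.68°
δ = |180° − 92.68°| = 87.32°
87.32° > 2α = 22.62°  →  invalid

δ = 87.32°, invalid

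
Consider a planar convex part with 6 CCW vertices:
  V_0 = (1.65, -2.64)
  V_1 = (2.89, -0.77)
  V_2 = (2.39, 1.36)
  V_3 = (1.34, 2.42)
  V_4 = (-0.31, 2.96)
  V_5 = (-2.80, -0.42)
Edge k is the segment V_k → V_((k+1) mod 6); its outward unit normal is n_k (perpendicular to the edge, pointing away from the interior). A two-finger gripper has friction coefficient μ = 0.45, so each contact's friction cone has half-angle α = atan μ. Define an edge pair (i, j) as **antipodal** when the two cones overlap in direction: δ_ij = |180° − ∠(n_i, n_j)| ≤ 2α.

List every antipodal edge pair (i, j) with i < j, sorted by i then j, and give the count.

α = atan 0.45 = 24.23°;  2α = 48.46°
n_0 = (+0.8334, -0.5526)
n_1 = (+0.9735, +0.2285)
n_2 = (+0.7105, +0.7037)
n_3 = (+0.3110, +0.9504)
n_4 = (-0.8051, +0.5931)
n_5 = (-0.4464, -0.8948)
  (0,1): δ = 133.24°  ·
  (0,2): δ = 101.72°  ·
  (0,3): δ = 74.57°  ·
  (0,4): δ = 2.83°  ✓
  (0,5): δ = 97.03°  ·
  (1,2): δ = 148.48°  ·
  (1,3): δ = 121.33°  ·
  (1,4): δ = 49.59°  ·
  (1,5): δ = 50.28°  ·
  (2,3): δ = 152.85°  ·
  (2,4): δ = 81.11°  ·
  (2,5): δ = 18.76°  ✓
  (3,4): δ = 108.26°  ·
  (3,5): δ = 8.39°  ✓
  (4,5): δ = 80.13°  ·
antipodal pairs: 3

count = 3; pairs: (0,4), (2,5), (3,5)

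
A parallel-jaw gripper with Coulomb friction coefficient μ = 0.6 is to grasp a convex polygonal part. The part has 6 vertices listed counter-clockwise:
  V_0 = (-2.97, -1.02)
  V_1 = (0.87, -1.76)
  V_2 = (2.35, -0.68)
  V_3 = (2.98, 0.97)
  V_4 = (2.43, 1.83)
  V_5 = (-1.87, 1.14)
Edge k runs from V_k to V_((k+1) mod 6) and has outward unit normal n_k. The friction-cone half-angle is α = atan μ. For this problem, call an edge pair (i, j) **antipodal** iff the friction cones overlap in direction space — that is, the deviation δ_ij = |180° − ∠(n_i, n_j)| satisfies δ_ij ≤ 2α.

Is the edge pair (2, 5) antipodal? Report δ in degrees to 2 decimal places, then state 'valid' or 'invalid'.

δ = 6.09°, valid

α = atan 0.6 = 30.96°;  2α = 61.93°
edge 2: e_2 = (+0.63, +1.65);  n_2 = (+0.9342, -0.3567)
edge 5: e_5 = (-1.10, -2.16);  n_5 = (-0.8911, +0.4538)
∠(n_2, n_5) = 173.91°
δ = |180° − 173.91°| = 6.09°
6.09° ≤ 2α = 61.93°  →  valid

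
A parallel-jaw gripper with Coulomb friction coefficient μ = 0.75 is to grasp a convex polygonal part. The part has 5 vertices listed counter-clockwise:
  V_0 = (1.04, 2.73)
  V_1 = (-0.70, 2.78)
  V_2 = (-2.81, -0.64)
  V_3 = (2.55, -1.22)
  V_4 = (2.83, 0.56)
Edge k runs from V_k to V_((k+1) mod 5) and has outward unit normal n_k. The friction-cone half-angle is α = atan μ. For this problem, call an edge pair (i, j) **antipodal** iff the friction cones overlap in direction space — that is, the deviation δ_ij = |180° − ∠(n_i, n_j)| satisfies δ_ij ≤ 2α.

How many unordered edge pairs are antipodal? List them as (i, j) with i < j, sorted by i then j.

count = 5; pairs: (0,2), (1,2), (1,3), (1,4), (2,4)

α = atan 0.75 = 36.87°;  2α = 73.74°
n_0 = (+0.0287, +0.9996)
n_1 = (-0.8511, +0.5251)
n_2 = (-0.1076, -0.9942)
n_3 = (+0.9879, -0.1554)
n_4 = (+0.7714, +0.6363)
  (0,1): δ = 120.03°  ·
  (0,2): δ = 4.53°  ✓
  (0,3): δ = 82.71°  ·
  (0,4): δ = 131.16°  ·
  (1,2): δ = 64.50°  ✓
  (1,3): δ = 22.73°  ✓
  (1,4): δ = 71.19°  ✓
  (2,3): δ = 92.76°  ·
  (2,4): δ = 44.31°  ✓
  (3,4): δ = 131.54°  ·
antipodal pairs: 5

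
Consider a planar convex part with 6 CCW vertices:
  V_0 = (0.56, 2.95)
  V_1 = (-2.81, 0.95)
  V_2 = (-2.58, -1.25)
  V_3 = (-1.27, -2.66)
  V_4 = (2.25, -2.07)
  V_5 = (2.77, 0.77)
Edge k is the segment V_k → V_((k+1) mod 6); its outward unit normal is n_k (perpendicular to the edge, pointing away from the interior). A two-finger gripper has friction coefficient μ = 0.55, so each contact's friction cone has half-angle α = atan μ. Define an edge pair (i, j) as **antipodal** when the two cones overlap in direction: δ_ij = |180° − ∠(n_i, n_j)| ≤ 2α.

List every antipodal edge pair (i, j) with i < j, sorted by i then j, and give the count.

α = atan 0.55 = 28.81°;  2α = 57.62°
n_0 = (-0.5104, +0.8600)
n_1 = (-0.9946, -0.1040)
n_2 = (-0.7326, -0.6807)
n_3 = (+0.1653, -0.9862)
n_4 = (+0.9836, -0.1801)
n_5 = (+0.7023, +0.7119)
  (0,1): δ = 114.72°  ·
  (0,2): δ = 77.79°  ·
  (0,3): δ = 21.17°  ✓
  (0,4): δ = 48.94°  ✓
  (0,5): δ = 104.70°  ·
  (1,2): δ = 143.07°  ·
  (1,3): δ = 86.45°  ·
  (1,4): δ = 16.34°  ✓
  (1,5): δ = 39.42°  ✓
  (2,3): δ = 123.38°  ·
  (2,4): δ = 53.27°  ✓
  (2,5): δ = 2.50°  ✓
  (3,4): δ = 109.89°  ·
  (3,5): δ = 54.12°  ✓
  (4,5): δ = 124.23°  ·
antipodal pairs: 7

count = 7; pairs: (0,3), (0,4), (1,4), (1,5), (2,4), (2,5), (3,5)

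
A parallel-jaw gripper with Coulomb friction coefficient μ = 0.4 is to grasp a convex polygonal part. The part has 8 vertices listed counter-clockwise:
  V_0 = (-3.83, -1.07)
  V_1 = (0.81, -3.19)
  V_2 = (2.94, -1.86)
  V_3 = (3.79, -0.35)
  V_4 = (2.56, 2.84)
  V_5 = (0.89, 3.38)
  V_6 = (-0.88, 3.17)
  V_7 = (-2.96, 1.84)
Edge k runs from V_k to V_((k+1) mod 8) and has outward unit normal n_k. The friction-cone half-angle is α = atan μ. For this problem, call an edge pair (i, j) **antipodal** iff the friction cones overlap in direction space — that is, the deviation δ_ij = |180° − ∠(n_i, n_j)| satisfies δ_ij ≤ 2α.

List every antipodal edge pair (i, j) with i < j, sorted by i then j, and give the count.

α = atan 0.4 = 21.80°;  2α = 43.60°
n_0 = (-0.4156, -0.9096)
n_1 = (+0.5296, -0.8482)
n_2 = (+0.8714, -0.4905)
n_3 = (+0.9330, +0.3598)
n_4 = (+0.3077, +0.9515)
n_5 = (-0.1178, +0.9930)
n_6 = (-0.5387, +0.8425)
n_7 = (-0.9581, +0.2864)
  (0,1): δ = 123.46°  ·
  (0,2): δ = 94.82°  ·
  (0,3): δ = 44.36°  ·
  (0,4): δ = 6.64°  ✓
  (0,5): δ = 31.32°  ✓
  (0,6): δ = 57.15°  ·
  (0,7): δ = 97.91°  ·
  (1,2): δ = 151.36°  ·
  (1,3): δ = 100.90°  ·
  (1,4): δ = 49.90°  ·
  (1,5): δ = 25.22°  ✓
  (1,6): δ = 0.61°  ✓
  (1,7): δ = 41.37°  ✓
  (2,3): δ = 129.54°  ·
  (2,4): δ = 78.54°  ·
  (2,5): δ = 53.86°  ·
  (2,6): δ = 28.03°  ✓
  (2,7): δ = 12.73°  ✓
  (3,4): δ = 129.00°  ·
  (3,5): δ = 104.32°  ·
  (3,6): δ = 78.49°  ·
  (3,7): δ = 37.73°  ✓
  (4,5): δ = 155.32°  ·
  (4,6): δ = 129.49°  ·
  (4,7): δ = 88.73°  ·
  (5,6): δ = 154.17°  ·
  (5,7): δ = 113.41°  ·
  (6,7): δ = 139.24°  ·
antipodal pairs: 8

count = 8; pairs: (0,4), (0,5), (1,5), (1,6), (1,7), (2,6), (2,7), (3,7)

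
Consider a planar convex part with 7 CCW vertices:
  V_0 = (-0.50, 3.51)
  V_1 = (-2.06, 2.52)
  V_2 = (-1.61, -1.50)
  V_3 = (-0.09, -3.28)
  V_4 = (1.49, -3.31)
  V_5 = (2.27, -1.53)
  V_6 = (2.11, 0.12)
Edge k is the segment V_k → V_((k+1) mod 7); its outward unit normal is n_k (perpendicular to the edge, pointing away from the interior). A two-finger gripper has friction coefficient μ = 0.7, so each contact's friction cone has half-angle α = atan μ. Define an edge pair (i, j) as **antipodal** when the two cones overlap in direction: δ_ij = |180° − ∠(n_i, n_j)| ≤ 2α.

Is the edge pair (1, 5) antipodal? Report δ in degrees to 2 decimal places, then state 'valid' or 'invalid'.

δ = 0.85°, valid

α = atan 0.7 = 34.99°;  2α = 69.98°
edge 1: e_1 = (+0.45, -4.02);  n_1 = (-0.9938, -0.1112)
edge 5: e_5 = (-0.16, +1.65);  n_5 = (+0.9953, +0.0965)
∠(n_1, n_5) = 179.15°
δ = |180° − 179.15°| = 0.85°
0.85° ≤ 2α = 69.98°  →  valid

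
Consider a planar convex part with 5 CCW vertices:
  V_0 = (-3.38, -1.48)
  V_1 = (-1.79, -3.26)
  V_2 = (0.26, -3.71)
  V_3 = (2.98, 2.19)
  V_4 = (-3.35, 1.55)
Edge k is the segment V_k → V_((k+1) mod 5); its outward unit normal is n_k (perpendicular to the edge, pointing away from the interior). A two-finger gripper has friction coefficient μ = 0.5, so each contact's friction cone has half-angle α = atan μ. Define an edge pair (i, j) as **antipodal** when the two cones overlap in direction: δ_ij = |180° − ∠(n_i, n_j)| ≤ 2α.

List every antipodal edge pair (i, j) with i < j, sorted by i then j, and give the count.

α = atan 0.5 = 26.57°;  2α = 53.13°
n_0 = (-0.7458, -0.6662)
n_1 = (-0.2144, -0.9767)
n_2 = (+0.9081, -0.4187)
n_3 = (-0.1006, +0.9949)
n_4 = (-1.0000, +0.0099)
  (0,1): δ = 144.15°  ·
  (0,2): δ = 66.52°  ·
  (0,3): δ = 54.00°  ·
  (0,4): δ = 137.66°  ·
  (1,2): δ = 102.37°  ·
  (1,3): δ = 18.15°  ✓
  (1,4): δ = 101.81°  ·
  (2,3): δ = 59.48°  ·
  (2,4): δ = 24.18°  ✓
  (3,4): δ = 96.34°  ·
antipodal pairs: 2

count = 2; pairs: (1,3), (2,4)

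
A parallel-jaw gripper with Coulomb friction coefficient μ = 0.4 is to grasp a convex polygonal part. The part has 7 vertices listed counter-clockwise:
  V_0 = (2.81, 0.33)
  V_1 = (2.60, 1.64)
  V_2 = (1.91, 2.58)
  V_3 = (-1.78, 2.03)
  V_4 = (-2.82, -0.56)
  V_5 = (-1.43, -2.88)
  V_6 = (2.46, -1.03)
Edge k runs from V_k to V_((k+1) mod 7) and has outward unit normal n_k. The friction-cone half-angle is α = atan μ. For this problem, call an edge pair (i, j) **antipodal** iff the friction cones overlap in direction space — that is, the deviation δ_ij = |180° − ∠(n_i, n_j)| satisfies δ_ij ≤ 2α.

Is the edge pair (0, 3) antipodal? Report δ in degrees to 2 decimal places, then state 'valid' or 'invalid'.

δ = 30.98°, valid

α = atan 0.4 = 21.80°;  2α = 43.60°
edge 0: e_0 = (-0.21, +1.31);  n_0 = (+0.9874, +0.1583)
edge 3: e_3 = (-1.04, -2.59);  n_3 = (-0.9280, +0.3726)
∠(n_0, n_3) = 149.02°
δ = |180° − 149.02°| = 30.98°
30.98° ≤ 2α = 43.60°  →  valid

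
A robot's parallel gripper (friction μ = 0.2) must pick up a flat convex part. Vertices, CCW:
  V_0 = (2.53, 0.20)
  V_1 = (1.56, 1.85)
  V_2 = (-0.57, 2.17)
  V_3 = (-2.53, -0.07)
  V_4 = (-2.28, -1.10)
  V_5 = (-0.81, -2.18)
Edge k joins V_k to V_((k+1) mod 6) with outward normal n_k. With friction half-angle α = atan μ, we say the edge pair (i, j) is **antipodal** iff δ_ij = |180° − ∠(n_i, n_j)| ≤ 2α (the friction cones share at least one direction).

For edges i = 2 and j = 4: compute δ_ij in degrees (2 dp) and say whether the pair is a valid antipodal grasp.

α = atan 0.2 = 11.31°;  2α = 22.62°
edge 2: e_2 = (-1.96, -2.24);  n_2 = (-0.7526, +0.6585)
edge 4: e_4 = (+1.47, -1.08);  n_4 = (-0.5921, -0.8059)
∠(n_2, n_4) = 94.88°
δ = |180° − 94.88°| = 85.12°
85.12° > 2α = 22.62°  →  invalid

δ = 85.12°, invalid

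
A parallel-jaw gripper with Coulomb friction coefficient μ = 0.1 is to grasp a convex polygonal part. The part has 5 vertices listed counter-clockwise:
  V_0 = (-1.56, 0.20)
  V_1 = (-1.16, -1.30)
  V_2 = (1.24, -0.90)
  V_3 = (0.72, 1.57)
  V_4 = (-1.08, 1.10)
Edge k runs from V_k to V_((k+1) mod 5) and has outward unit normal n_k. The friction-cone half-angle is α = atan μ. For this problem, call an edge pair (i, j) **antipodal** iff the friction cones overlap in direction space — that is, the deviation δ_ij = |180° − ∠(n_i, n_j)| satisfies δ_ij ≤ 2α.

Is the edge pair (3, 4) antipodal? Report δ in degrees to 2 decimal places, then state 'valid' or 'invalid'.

α = atan 0.1 = 5.71°;  2α = 11.42°
edge 3: e_3 = (-1.80, -0.47);  n_3 = (-0.2526, +0.9676)
edge 4: e_4 = (-0.48, -0.90);  n_4 = (-0.8824, +0.4706)
∠(n_3, n_4) = 47.29°
δ = |180° − 47.29°| = 132.71°
132.71° > 2α = 11.42°  →  invalid

δ = 132.71°, invalid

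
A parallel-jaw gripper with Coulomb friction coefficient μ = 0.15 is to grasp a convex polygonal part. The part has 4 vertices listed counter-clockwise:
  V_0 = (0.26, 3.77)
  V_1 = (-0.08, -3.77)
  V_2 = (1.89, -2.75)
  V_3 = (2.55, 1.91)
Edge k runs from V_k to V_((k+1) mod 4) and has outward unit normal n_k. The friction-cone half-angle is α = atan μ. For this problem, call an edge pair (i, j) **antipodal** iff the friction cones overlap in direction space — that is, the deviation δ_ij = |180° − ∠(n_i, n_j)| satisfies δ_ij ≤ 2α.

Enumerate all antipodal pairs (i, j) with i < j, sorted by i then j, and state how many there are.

count = 1; pairs: (0,2)

α = atan 0.15 = 8.53°;  2α = 17.06°
n_0 = (-0.9990, +0.0450)
n_1 = (+0.4598, -0.8880)
n_2 = (+0.9901, -0.1402)
n_3 = (+0.6305, +0.7762)
  (0,1): δ = 60.04°  ·
  (0,2): δ = 5.48°  ✓
  (0,3): δ = 53.50°  ·
  (1,2): δ = 125.43°  ·
  (1,3): δ = 66.46°  ·
  (2,3): δ = 121.02°  ·
antipodal pairs: 1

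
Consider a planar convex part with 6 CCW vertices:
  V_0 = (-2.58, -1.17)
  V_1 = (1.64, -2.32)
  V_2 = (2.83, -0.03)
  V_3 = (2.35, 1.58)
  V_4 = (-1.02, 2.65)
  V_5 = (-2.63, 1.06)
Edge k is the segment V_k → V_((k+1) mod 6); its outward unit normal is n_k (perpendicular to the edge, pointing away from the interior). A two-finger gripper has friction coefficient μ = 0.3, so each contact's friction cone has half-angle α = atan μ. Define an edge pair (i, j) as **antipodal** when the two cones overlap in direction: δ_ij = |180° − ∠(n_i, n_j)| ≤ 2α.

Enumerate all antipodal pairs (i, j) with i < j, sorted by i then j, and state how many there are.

α = atan 0.3 = 16.70°;  2α = 33.40°
n_0 = (-0.2629, -0.9648)
n_1 = (+0.8873, -0.4611)
n_2 = (+0.9583, +0.2857)
n_3 = (+0.3026, +0.9531)
n_4 = (-0.7027, +0.7115)
n_5 = (-0.9997, -0.0224)
  (0,1): δ = 102.22°  ·
  (0,2): δ = 58.16°  ·
  (0,3): δ = 2.37°  ✓
  (0,4): δ = 59.89°  ·
  (0,5): δ = 106.53°  ·
  (1,2): δ = 135.94°  ·
  (1,3): δ = 80.16°  ·
  (1,4): δ = 17.90°  ✓
  (1,5): δ = 28.74°  ✓
  (2,3): δ = 124.22°  ·
  (2,4): δ = 61.96°  ·
  (2,5): δ = 15.32°  ✓
  (3,4): δ = 117.74°  ·
  (3,5): δ = 71.10°  ·
  (4,5): δ = 133.36°  ·
antipodal pairs: 4

count = 4; pairs: (0,3), (1,4), (1,5), (2,5)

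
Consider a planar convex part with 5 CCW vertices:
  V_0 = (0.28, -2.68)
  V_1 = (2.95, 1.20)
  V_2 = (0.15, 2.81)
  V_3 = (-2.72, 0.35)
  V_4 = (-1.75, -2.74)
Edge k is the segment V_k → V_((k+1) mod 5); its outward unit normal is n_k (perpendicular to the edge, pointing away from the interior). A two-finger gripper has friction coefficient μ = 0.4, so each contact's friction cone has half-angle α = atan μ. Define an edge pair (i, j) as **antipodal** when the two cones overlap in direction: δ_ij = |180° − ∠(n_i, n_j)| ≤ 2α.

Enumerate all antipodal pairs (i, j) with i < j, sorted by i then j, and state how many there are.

count = 4; pairs: (0,2), (1,3), (1,4), (2,4)

α = atan 0.4 = 21.80°;  2α = 43.60°
n_0 = (+0.8238, -0.5669)
n_1 = (+0.4985, +0.8669)
n_2 = (-0.6508, +0.7593)
n_3 = (-0.9541, -0.2995)
n_4 = (+0.0295, -0.9996)
  (0,1): δ = 85.37°  ·
  (0,2): δ = 14.87°  ✓
  (0,3): δ = 51.96°  ·
  (0,4): δ = 126.23°  ·
  (1,2): δ = 109.50°  ·
  (1,3): δ = 42.67°  ✓
  (1,4): δ = 31.59°  ✓
  (2,3): δ = 113.17°  ·
  (2,4): δ = 38.91°  ✓
  (3,4): δ = 105.73°  ·
antipodal pairs: 4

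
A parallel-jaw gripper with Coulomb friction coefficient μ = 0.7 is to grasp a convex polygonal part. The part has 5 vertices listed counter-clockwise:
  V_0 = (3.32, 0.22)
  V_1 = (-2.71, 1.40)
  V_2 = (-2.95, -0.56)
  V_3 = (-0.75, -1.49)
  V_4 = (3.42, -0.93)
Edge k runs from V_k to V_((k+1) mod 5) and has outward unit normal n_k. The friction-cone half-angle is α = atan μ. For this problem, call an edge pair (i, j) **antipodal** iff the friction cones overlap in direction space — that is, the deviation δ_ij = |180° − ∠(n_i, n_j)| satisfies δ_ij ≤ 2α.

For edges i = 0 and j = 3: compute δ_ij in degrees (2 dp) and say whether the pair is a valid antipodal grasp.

δ = 18.72°, valid

α = atan 0.7 = 34.99°;  2α = 69.98°
edge 0: e_0 = (-6.03, +1.18);  n_0 = (+0.1920, +0.9814)
edge 3: e_3 = (+4.17, +0.56);  n_3 = (+0.1331, -0.9911)
∠(n_0, n_3) = 161.28°
δ = |180° − 161.28°| = 18.72°
18.72° ≤ 2α = 69.98°  →  valid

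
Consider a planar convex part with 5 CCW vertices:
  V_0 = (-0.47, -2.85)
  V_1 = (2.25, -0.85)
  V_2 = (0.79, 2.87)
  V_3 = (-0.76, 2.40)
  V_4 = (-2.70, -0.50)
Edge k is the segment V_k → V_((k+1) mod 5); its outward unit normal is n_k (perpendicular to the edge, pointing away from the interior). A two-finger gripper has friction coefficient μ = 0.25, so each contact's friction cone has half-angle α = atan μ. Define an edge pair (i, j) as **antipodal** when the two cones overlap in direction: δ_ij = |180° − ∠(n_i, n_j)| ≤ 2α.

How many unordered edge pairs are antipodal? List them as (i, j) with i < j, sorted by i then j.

α = atan 0.25 = 14.04°;  2α = 28.07°
n_0 = (+0.5924, -0.8057)
n_1 = (+0.9309, +0.3653)
n_2 = (-0.2902, +0.9570)
n_3 = (-0.8312, +0.5560)
n_4 = (-0.7254, -0.6883)
  (0,1): δ = 104.90°  ·
  (0,2): δ = 19.46°  ✓
  (0,3): δ = 19.89°  ✓
  (0,4): δ = 97.17°  ·
  (1,2): δ = 94.56°  ·
  (1,3): δ = 55.21°  ·
  (1,4): δ = 22.07°  ✓
  (2,3): δ = 140.65°  ·
  (2,4): δ = 63.37°  ·
  (3,4): δ = 102.72°  ·
antipodal pairs: 3

count = 3; pairs: (0,2), (0,3), (1,4)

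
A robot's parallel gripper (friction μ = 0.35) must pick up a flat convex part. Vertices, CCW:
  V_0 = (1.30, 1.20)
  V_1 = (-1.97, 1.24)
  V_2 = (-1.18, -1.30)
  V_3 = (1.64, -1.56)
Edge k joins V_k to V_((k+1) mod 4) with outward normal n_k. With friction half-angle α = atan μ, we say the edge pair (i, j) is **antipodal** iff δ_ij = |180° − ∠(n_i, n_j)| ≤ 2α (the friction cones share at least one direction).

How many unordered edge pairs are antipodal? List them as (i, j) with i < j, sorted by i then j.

count = 2; pairs: (0,2), (1,3)

α = atan 0.35 = 19.29°;  2α = 38.58°
n_0 = (+0.0122, +0.9999)
n_1 = (-0.9549, -0.2970)
n_2 = (-0.0918, -0.9958)
n_3 = (+0.9925, +0.1223)
  (0,1): δ = 72.02°  ·
  (0,2): δ = 4.57°  ✓
  (0,3): δ = 97.72°  ·
  (1,2): δ = 112.54°  ·
  (1,3): δ = 10.25°  ✓
  (2,3): δ = 77.71°  ·
antipodal pairs: 2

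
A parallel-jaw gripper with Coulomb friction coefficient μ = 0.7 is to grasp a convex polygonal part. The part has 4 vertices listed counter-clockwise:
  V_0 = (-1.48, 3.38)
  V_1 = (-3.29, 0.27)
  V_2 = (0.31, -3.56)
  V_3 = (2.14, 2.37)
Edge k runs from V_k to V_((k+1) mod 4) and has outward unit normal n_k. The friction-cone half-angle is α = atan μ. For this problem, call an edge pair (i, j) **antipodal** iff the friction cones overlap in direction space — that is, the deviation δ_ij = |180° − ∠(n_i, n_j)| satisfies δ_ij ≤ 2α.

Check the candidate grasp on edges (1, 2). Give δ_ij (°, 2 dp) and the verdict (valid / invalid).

α = atan 0.7 = 34.99°;  2α = 69.98°
edge 1: e_1 = (+3.60, -3.83);  n_1 = (-0.7286, -0.6849)
edge 2: e_2 = (+1.83, +5.93);  n_2 = (+0.9555, -0.2949)
∠(n_1, n_2) = 119.62°
δ = |180° − 119.62°| = 60.38°
60.38° ≤ 2α = 69.98°  →  valid

δ = 60.38°, valid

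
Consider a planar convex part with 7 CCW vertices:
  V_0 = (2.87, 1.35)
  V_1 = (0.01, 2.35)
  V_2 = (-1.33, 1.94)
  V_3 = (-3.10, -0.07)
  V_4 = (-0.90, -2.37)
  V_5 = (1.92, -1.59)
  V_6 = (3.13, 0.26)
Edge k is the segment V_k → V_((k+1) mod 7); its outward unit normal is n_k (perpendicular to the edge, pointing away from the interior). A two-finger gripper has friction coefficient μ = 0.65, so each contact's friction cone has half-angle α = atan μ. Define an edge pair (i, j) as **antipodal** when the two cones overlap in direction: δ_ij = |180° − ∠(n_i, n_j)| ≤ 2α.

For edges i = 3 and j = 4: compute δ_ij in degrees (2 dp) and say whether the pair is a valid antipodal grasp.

δ = 118.27°, invalid

α = atan 0.65 = 33.02°;  2α = 66.05°
edge 3: e_3 = (+2.20, -2.30);  n_3 = (-0.7226, -0.6912)
edge 4: e_4 = (+2.82, +0.78);  n_4 = (+0.2666, -0.9638)
∠(n_3, n_4) = 61.73°
δ = |180° − 61.73°| = 118.27°
118.27° > 2α = 66.05°  →  invalid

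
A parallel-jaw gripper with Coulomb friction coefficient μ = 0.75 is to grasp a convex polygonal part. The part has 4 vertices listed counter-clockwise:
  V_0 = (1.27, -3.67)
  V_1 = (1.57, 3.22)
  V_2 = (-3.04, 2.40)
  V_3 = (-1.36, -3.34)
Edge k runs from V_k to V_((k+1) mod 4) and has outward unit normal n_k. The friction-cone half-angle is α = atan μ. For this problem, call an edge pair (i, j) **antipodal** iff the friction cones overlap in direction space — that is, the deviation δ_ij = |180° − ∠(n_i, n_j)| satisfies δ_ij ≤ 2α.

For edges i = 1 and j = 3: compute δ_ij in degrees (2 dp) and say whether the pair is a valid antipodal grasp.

α = atan 0.75 = 36.87°;  2α = 73.74°
edge 1: e_1 = (-4.61, -0.82);  n_1 = (-0.1751, +0.9845)
edge 3: e_3 = (+2.63, -0.33);  n_3 = (-0.1245, -0.9922)
∠(n_1, n_3) = 162.76°
δ = |180° − 162.76°| = 17.24°
17.24° ≤ 2α = 73.74°  →  valid

δ = 17.24°, valid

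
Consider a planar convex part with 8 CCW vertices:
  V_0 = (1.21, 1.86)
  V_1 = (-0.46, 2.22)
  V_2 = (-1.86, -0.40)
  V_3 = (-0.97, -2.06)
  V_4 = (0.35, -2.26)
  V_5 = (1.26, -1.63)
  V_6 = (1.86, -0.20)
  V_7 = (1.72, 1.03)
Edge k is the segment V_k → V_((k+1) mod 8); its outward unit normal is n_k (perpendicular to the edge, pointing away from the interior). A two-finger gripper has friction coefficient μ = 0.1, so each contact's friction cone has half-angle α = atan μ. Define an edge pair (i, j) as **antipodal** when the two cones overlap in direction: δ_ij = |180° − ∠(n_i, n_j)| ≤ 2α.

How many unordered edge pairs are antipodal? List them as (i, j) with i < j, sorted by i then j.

count = 3; pairs: (0,3), (1,5), (2,7)

α = atan 0.1 = 5.71°;  2α = 11.42°
n_0 = (+0.2107, +0.9775)
n_1 = (-0.8820, +0.4713)
n_2 = (-0.8813, -0.4725)
n_3 = (-0.1498, -0.9887)
n_4 = (+0.5692, -0.8222)
n_5 = (+0.9221, -0.3869)
n_6 = (+0.9936, +0.1131)
n_7 = (+0.8520, +0.5235)
  (0,1): δ = 105.95°  ·
  (0,2): δ = 49.64°  ·
  (0,3): δ = 3.55°  ✓
  (0,4): δ = 46.86°  ·
  (0,5): δ = 79.40°  ·
  (0,6): δ = 108.66°  ·
  (0,7): δ = 133.73°  ·
  (1,2): δ = 123.68°  ·
  (1,3): δ = 70.50°  ·
  (1,4): δ = 27.19°  ·
  (1,5): δ = 5.36°  ✓
  (1,6): δ = 34.61°  ·
  (1,7): δ = 59.69°  ·
  (2,3): δ = 126.81°  ·
  (2,4): δ = 83.50°  ·
  (2,5): δ = 50.96°  ·
  (2,6): δ = 21.70°  ·
  (2,7): δ = 3.37°  ✓
  (3,4): δ = 136.69°  ·
  (3,5): δ = 104.15°  ·
  (3,6): δ = 74.89°  ·
  (3,7): δ = 49.82°  ·
  (4,5): δ = 147.46°  ·
  (4,6): δ = 118.20°  ·
  (4,7): δ = 93.13°  ·
  (5,6): δ = 150.74°  ·
  (5,7): δ = 125.67°  ·
  (6,7): δ = 154.92°  ·
antipodal pairs: 3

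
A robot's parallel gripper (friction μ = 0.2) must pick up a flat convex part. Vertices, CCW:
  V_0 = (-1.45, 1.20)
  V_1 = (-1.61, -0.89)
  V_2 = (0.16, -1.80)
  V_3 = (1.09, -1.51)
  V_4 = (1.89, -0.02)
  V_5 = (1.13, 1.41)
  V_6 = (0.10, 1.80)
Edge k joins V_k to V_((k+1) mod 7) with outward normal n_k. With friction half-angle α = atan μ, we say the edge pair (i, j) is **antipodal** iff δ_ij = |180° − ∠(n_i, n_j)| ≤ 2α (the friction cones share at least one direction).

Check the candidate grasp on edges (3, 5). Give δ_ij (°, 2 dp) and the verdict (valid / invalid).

δ = 82.51°, invalid

α = atan 0.2 = 11.31°;  2α = 22.62°
edge 3: e_3 = (+0.80, +1.49);  n_3 = (+0.8810, -0.4730)
edge 5: e_5 = (-1.03, +0.39);  n_5 = (+0.3541, +0.9352)
∠(n_3, n_5) = 97.49°
δ = |180° − 97.49°| = 82.51°
82.51° > 2α = 22.62°  →  invalid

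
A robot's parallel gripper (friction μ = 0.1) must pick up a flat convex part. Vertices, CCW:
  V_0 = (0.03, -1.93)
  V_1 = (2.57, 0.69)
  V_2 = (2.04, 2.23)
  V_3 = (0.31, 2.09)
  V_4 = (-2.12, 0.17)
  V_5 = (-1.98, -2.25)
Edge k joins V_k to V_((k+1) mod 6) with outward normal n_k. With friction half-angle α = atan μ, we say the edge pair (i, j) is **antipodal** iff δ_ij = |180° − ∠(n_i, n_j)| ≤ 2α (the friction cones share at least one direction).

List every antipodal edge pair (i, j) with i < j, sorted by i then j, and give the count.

count = 2; pairs: (0,3), (2,5)

α = atan 0.1 = 5.71°;  2α = 11.42°
n_0 = (+0.7180, -0.6961)
n_1 = (+0.9456, +0.3254)
n_2 = (-0.0807, +0.9967)
n_3 = (-0.6200, +0.7846)
n_4 = (-0.9983, -0.0578)
n_5 = (+0.1572, -0.9876)
  (0,1): δ = 116.90°  ·
  (0,2): δ = 41.26°  ·
  (0,3): δ = 7.58°  ✓
  (0,4): δ = 47.42°  ·
  (0,5): δ = 143.16°  ·
  (1,2): δ = 104.36°  ·
  (1,3): δ = 70.68°  ·
  (1,4): δ = 15.68°  ·
  (1,5): δ = 80.05°  ·
  (2,3): δ = 146.31°  ·
  (2,4): δ = 91.32°  ·
  (2,5): δ = 4.42°  ✓
  (3,4): δ = 125.00°  ·
  (3,5): δ = 29.27°  ·
  (4,5): δ = 84.27°  ·
antipodal pairs: 2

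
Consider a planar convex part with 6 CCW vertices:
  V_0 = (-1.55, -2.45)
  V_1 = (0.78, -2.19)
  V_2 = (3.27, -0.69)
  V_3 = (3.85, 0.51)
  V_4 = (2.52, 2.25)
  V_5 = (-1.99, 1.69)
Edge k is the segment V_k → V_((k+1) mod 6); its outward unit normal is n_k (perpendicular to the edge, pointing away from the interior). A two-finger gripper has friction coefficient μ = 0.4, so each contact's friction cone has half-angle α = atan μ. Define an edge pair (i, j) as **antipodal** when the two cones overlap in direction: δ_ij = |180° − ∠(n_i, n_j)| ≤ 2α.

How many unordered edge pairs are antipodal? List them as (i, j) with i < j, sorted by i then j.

α = atan 0.4 = 21.80°;  2α = 43.60°
n_0 = (+0.1109, -0.9938)
n_1 = (+0.5160, -0.8566)
n_2 = (+0.9003, -0.4352)
n_3 = (+0.7945, +0.6073)
n_4 = (-0.1232, +0.9924)
n_5 = (-0.9944, -0.1057)
  (0,1): δ = 155.30°  ·
  (0,2): δ = 122.16°  ·
  (0,3): δ = 58.97°  ·
  (0,4): δ = 0.71°  ✓
  (0,5): δ = 89.70°  ·
  (1,2): δ = 146.86°  ·
  (1,3): δ = 83.67°  ·
  (1,4): δ = 23.99°  ✓
  (1,5): δ = 65.00°  ·
  (2,3): δ = 116.81°  ·
  (2,4): δ = 57.13°  ·
  (2,5): δ = 31.86°  ✓
  (3,4): δ = 120.32°  ·
  (3,5): δ = 31.33°  ✓
  (4,5): δ = 91.01°  ·
antipodal pairs: 4

count = 4; pairs: (0,4), (1,4), (2,5), (3,5)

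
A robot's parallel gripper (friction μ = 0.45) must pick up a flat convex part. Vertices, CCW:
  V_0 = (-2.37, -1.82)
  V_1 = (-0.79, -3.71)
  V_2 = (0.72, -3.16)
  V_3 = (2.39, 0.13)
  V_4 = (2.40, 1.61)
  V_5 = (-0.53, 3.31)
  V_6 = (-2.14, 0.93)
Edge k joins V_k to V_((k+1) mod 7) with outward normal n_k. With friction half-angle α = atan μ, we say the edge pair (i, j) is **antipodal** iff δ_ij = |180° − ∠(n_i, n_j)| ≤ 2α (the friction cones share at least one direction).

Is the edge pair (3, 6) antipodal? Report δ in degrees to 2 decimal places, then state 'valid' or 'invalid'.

δ = 4.39°, valid

α = atan 0.45 = 24.23°;  2α = 48.46°
edge 3: e_3 = (+0.01, +1.48);  n_3 = (+1.0000, -0.0068)
edge 6: e_6 = (-0.23, -2.75);  n_6 = (-0.9965, +0.0833)
∠(n_3, n_6) = 175.61°
δ = |180° − 175.61°| = 4.39°
4.39° ≤ 2α = 48.46°  →  valid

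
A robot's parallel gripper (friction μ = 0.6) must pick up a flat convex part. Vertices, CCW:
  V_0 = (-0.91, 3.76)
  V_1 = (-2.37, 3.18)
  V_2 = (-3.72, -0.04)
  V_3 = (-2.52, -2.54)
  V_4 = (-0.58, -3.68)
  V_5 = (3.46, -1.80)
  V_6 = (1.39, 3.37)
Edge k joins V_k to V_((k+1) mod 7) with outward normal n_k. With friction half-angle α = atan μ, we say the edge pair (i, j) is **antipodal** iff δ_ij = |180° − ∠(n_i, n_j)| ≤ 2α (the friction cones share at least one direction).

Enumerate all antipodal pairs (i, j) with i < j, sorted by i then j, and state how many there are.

α = atan 0.6 = 30.96°;  2α = 61.93°
n_0 = (-0.3692, +0.9294)
n_1 = (-0.9222, +0.3866)
n_2 = (-0.9015, -0.4327)
n_3 = (-0.5066, -0.8622)
n_4 = (+0.4219, -0.9066)
n_5 = (+0.9284, +0.3717)
n_6 = (+0.1672, +0.9859)
  (0,1): δ = 134.41°  ·
  (0,2): δ = 86.02°  ·
  (0,3): δ = 52.11°  ✓
  (0,4): δ = 3.29°  ✓
  (0,5): δ = 90.15°  ·
  (0,6): δ = 148.71°  ·
  (1,2): δ = 131.61°  ·
  (1,3): δ = 97.69°  ·
  (1,4): δ = 42.30°  ✓
  (1,5): δ = 44.57°  ✓
  (1,6): δ = 103.12°  ·
  (2,3): δ = 146.08°  ·
  (2,4): δ = 90.69°  ·
  (2,5): δ = 3.82°  ✓
  (2,6): δ = 54.74°  ✓
  (3,4): δ = 124.61°  ·
  (3,5): δ = 37.74°  ✓
  (3,6): δ = 20.82°  ✓
  (4,5): δ = 93.13°  ·
  (4,6): δ = 34.58°  ✓
  (5,6): δ = 121.44°  ·
antipodal pairs: 9

count = 9; pairs: (0,3), (0,4), (1,4), (1,5), (2,5), (2,6), (3,5), (3,6), (4,6)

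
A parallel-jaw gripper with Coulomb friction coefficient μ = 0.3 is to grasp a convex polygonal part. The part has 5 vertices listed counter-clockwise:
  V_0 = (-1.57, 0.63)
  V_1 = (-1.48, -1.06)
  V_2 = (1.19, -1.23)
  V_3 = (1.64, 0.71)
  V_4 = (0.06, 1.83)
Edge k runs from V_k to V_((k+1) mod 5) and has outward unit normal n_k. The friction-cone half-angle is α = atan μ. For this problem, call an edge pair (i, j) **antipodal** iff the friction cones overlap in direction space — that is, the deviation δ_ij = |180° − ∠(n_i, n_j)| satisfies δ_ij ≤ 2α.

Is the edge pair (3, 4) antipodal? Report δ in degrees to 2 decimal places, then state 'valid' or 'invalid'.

δ = 108.31°, invalid

α = atan 0.3 = 16.70°;  2α = 33.40°
edge 3: e_3 = (-1.58, +1.12);  n_3 = (+0.5783, +0.8158)
edge 4: e_4 = (-1.63, -1.20);  n_4 = (-0.5929, +0.8053)
∠(n_3, n_4) = 71.69°
δ = |180° − 71.69°| = 108.31°
108.31° > 2α = 33.40°  →  invalid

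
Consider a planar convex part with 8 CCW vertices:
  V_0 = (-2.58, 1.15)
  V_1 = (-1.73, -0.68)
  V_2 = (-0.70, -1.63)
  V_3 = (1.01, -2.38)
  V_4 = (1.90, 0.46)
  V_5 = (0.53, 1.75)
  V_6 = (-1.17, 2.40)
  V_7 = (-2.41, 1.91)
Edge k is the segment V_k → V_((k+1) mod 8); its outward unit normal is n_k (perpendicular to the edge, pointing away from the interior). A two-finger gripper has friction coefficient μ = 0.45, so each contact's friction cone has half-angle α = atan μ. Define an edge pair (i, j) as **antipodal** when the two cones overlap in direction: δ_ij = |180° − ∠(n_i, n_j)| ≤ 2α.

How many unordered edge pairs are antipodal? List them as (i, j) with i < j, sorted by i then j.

count = 9; pairs: (0,3), (0,4), (0,5), (1,4), (1,5), (2,4), (2,5), (2,6), (3,7)

α = atan 0.45 = 24.23°;  2α = 48.46°
n_0 = (-0.9069, -0.4213)
n_1 = (-0.6780, -0.7351)
n_2 = (-0.4017, -0.9158)
n_3 = (+0.9542, -0.2990)
n_4 = (+0.6855, +0.7280)
n_5 = (+0.3571, +0.9341)
n_6 = (-0.3675, +0.9300)
n_7 = (-0.9759, +0.2183)
  (0,1): δ = 157.60°  ·
  (0,2): δ = 138.60°  ·
  (0,3): δ = 42.31°  ✓
  (0,4): δ = 21.81°  ✓
  (0,5): δ = 44.16°  ✓
  (0,6): δ = 86.65°  ·
  (0,7): δ = 142.48°  ·
  (1,2): δ = 161.00°  ·
  (1,3): δ = 64.71°  ·
  (1,4): δ = 0.59°  ✓
  (1,5): δ = 21.76°  ✓
  (1,6): δ = 64.25°  ·
  (1,7): δ = 120.08°  ·
  (2,3): δ = 83.72°  ·
  (2,4): δ = 19.60°  ✓
  (2,5): δ = 2.76°  ✓
  (2,6): δ = 45.24°  ✓
  (2,7): δ = 101.07°  ·
  (3,4): δ = 115.88°  ·
  (3,5): δ = 93.52°  ·
  (3,6): δ = 51.04°  ·
  (3,7): δ = 4.79°  ✓
  (4,5): δ = 157.65°  ·
  (4,6): δ = 115.16°  ·
  (4,7): δ = 59.33°  ·
  (5,6): δ = 137.51°  ·
  (5,7): δ = 81.68°  ·
  (6,7): δ = 124.17°  ·
antipodal pairs: 9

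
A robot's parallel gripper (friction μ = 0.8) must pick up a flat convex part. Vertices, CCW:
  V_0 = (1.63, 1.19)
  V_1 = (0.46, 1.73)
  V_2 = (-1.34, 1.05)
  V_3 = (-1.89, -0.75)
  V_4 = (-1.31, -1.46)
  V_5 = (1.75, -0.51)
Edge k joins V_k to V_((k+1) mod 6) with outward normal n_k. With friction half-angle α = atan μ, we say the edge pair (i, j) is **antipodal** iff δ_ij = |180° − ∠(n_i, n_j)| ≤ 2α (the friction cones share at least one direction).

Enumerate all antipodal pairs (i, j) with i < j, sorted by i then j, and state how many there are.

α = atan 0.8 = 38.66°;  2α = 77.32°
n_0 = (+0.4191, +0.9080)
n_1 = (-0.3534, +0.9355)
n_2 = (-0.9564, +0.2922)
n_3 = (-0.7744, -0.6326)
n_4 = (+0.2965, -0.9550)
n_5 = (+0.9975, +0.0704)
  (0,1): δ = 134.53°  ·
  (0,2): δ = 82.22°  ·
  (0,3): δ = 25.98°  ✓
  (0,4): δ = 42.02°  ✓
  (0,5): δ = 118.81°  ·
  (1,2): δ = 127.69°  ·
  (1,3): δ = 71.45°  ✓
  (1,4): δ = 3.45°  ✓
  (1,5): δ = 73.34°  ✓
  (2,3): δ = 123.76°  ·
  (2,4): δ = 55.76°  ✓
  (2,5): δ = 21.03°  ✓
  (3,4): δ = 112.00°  ·
  (3,5): δ = 35.21°  ✓
  (4,5): δ = 103.21°  ·
antipodal pairs: 8

count = 8; pairs: (0,3), (0,4), (1,3), (1,4), (1,5), (2,4), (2,5), (3,5)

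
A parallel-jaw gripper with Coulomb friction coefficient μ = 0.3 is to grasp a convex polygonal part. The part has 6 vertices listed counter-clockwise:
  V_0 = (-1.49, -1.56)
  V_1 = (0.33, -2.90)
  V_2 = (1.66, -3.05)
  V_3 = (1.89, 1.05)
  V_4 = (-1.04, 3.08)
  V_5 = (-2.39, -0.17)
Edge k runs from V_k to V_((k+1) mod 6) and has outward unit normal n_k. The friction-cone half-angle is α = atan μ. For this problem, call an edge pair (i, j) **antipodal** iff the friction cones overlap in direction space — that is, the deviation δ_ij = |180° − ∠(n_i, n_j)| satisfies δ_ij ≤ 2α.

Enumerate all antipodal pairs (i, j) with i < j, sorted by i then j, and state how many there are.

α = atan 0.3 = 16.70°;  2α = 33.40°
n_0 = (-0.5929, -0.8053)
n_1 = (-0.1121, -0.9937)
n_2 = (+0.9984, -0.0560)
n_3 = (+0.5695, +0.8220)
n_4 = (-0.9235, +0.3836)
n_5 = (-0.8394, -0.5435)
  (0,1): δ = 150.07°  ·
  (0,2): δ = 56.85°  ·
  (0,3): δ = 1.65°  ✓
  (0,4): δ = 103.81°  ·
  (0,5): δ = 159.29°  ·
  (1,2): δ = 86.78°  ·
  (1,3): δ = 28.28°  ✓
  (1,4): δ = 73.88°  ·
  (1,5): δ = 129.36°  ·
  (2,3): δ = 121.50°  ·
  (2,4): δ = 19.35°  ✓
  (2,5): δ = 36.13°  ·
  (3,4): δ = 77.84°  ·
  (3,5): δ = 22.36°  ✓
  (4,5): δ = 124.52°  ·
antipodal pairs: 4

count = 4; pairs: (0,3), (1,3), (2,4), (3,5)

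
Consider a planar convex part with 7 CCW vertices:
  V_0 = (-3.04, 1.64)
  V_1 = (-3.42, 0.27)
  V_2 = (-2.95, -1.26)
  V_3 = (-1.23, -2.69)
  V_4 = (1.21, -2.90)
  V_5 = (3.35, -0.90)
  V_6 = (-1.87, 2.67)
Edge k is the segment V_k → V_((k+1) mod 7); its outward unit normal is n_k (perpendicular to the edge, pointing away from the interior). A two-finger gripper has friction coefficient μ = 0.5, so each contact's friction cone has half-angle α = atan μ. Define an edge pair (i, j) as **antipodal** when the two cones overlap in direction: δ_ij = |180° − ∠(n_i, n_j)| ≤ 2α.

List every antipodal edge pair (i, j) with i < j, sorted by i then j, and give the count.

count = 6; pairs: (0,4), (1,5), (2,5), (3,5), (3,6), (4,6)

α = atan 0.5 = 26.57°;  2α = 53.13°
n_0 = (-0.9636, +0.2673)
n_1 = (-0.9559, -0.2936)
n_2 = (-0.6393, -0.7690)
n_3 = (-0.0857, -0.9963)
n_4 = (+0.6828, -0.7306)
n_5 = (+0.5645, +0.8254)
n_6 = (-0.6608, +0.7506)
  (0,1): δ = 147.42°  ·
  (0,2): δ = 114.24°  ·
  (0,3): δ = 79.42°  ·
  (0,4): δ = 31.43°  ✓
  (0,5): δ = 71.13°  ·
  (0,6): δ = 146.86°  ·
  (1,2): δ = 146.82°  ·
  (1,3): δ = 112.00°  ·
  (1,4): δ = 64.01°  ·
  (1,5): δ = 38.56°  ✓
  (1,6): δ = 114.28°  ·
  (2,3): δ = 145.18°  ·
  (2,4): δ = 97.20°  ·
  (2,5): δ = 5.37°  ✓
  (2,6): δ = 81.10°  ·
  (3,4): δ = 132.02°  ·
  (3,5): δ = 29.45°  ✓
  (3,6): δ = 46.28°  ✓
  (4,5): δ = 77.43°  ·
  (4,6): δ = 1.70°  ✓
  (5,6): δ = 104.27°  ·
antipodal pairs: 6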